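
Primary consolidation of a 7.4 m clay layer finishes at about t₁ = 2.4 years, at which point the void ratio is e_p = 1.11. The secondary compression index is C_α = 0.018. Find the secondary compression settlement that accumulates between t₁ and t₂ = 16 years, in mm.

S_s ≈ 52 mm

Secondary compression: S_s = C_α·H/(1+e_p)·log₁₀(t₂/t₁)
S_s = 0.018×7.4/(1+1.11)×log₁₀(16/2.4)
    = 0.06313 × 0.8239 = 0.05201 m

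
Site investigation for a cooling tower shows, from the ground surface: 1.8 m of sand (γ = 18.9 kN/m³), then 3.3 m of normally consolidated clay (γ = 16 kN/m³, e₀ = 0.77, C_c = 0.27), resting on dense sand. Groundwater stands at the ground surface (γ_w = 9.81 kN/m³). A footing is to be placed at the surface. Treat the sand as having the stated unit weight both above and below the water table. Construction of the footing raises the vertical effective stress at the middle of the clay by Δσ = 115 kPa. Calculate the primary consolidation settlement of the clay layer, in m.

S_c ≈ 0.366 m

Mid-depth of clay below the ground surface: z = 1.8 + 3.3/2 = 3.45 m.
Total vertical stress at mid-clay: σ_v = 18.9×1.8 + 16×1.65 = 60.42 kPa.
Pore pressure: u = 9.81×(3.45 − 0) = 33.845 kPa.
Initial effective stress: σ'_0 = σ_v − u = 60.42 − 33.845 = 26.575 kPa.
Final effective stress: σ'_f = σ'_0 + Δσ = 26.575 + 115 = 141.57 kPa.
Normally consolidated clay, so the full stress increment lies on the virgin compression line:
S_c = C_c·H/(1+e₀)·log₁₀(σ'_f/σ'_0) = 0.27×3.3/(1+0.77)×log₁₀(141.57/26.575)
    = 0.50339 × 0.7265 = 0.3657 m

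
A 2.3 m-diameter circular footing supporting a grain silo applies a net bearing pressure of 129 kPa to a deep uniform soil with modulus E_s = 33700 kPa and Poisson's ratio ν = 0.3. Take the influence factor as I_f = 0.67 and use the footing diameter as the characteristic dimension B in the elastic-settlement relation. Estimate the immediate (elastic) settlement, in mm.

S_e ≈ 5.37 mm

Immediate (elastic) settlement: S_e = q·B·(1−ν²)/E_s · I_f.
S_e = 129 × 2.3 × (1 − 0.3²) / 33700 × 0.67
    = 129 × 2.3 × 0.91 / 33700 × 0.67
    = 0.005368 m = 5.368 mm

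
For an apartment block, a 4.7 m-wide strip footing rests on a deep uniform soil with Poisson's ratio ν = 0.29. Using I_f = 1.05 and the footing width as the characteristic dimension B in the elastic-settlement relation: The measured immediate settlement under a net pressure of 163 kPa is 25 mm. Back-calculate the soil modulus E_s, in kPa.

E_s ≈ 29500 kPa

S_e = q·B·(1−ν²)/E_s · I_f  ⇒  E_s = q·B·(1−ν²)·I_f / S_e.
E_s = 163 × 4.7 × 0.9159 × 1.05 / 0.025 = 29470 kPa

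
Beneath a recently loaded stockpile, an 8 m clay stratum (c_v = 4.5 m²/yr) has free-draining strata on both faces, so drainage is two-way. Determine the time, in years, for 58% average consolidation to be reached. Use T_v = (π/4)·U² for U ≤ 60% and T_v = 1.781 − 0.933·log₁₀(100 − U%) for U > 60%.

t ≈ 0.939 years

Drainage path length: H_d = H/2 = 4 m (double drainage).
U ≤ 60%: T_v = (π/4)·U² = (π/4)×0.58² = 0.26421.
t = T_v·H_d²/c_v = 0.26421×4²/4.5 = 0.9394 years.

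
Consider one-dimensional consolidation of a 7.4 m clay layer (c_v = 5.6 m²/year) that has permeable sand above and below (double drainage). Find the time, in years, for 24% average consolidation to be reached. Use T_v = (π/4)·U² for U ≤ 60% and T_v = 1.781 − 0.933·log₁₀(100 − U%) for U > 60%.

Drainage path length: H_d = H/2 = 3.7 m (double drainage).
U ≤ 60%: T_v = (π/4)·U² = (π/4)×0.24² = 0.045239.
t = T_v·H_d²/c_v = 0.045239×3.7²/5.6 = 0.1106 years.

t ≈ 0.111 years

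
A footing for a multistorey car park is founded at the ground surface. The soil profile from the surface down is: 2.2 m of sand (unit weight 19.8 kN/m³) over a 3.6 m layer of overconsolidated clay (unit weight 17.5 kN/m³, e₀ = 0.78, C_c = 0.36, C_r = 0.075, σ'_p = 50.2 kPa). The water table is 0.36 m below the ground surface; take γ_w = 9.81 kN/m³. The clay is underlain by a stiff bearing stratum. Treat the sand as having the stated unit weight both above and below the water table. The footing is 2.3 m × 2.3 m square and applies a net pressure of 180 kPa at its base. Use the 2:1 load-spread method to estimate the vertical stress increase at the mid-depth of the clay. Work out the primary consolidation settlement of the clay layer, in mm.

Mid-depth of clay below the ground surface: z = 2.2 + 3.6/2 = 4 m.
Total vertical stress at mid-clay: σ_v = 19.8×2.2 + 17.5×1.8 = 75.06 kPa.
Pore pressure: u = 9.81×(4 − 0.36) = 35.708 kPa.
Initial effective stress: σ'_0 = σ_v − u = 75.06 − 35.708 = 39.352 kPa.
Stress increase at mid-clay by the 2:1 spreading method:
Δσ = qBL/((B+z)(L+z)) = 180×2.3×2.3/((2.3+4)(2.3+4)) = 23.991 kPa
Final effective stress: σ'_f = 39.352 + 23.991 = 63.343 kPa.
σ'_f = 63.343 > σ'_p = 50.2 kPa, so the stress path crosses the preconsolidation pressure — recompression up to σ'_p, then virgin compression beyond:
S_c = H/(1+e₀)·[C_r·log₁₀(σ'_p/σ'_0) + C_c·log₁₀(σ'_f/σ'_p)]
    = 3.6/1.78 × [0.075×log₁₀(50.2/39.352) + 0.36×log₁₀(63.343/50.2)]
    = 2.0225 × [0.0079303 + 0.036358] = 0.08957 m

S_c ≈ 89.6 mm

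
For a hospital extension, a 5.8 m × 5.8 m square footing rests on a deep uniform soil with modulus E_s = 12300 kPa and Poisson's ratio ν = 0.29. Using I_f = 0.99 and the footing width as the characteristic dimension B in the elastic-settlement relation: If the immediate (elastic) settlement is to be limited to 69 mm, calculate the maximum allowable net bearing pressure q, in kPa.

S_e = q·B·(1−ν²)/E_s · I_f  ⇒  q = S_e·E_s / (B·(1−ν²)·I_f).
q = 0.069 × 12300 / (5.8 × 0.9159 × 0.99) = 161.4 kPa

q ≈ 161 kPa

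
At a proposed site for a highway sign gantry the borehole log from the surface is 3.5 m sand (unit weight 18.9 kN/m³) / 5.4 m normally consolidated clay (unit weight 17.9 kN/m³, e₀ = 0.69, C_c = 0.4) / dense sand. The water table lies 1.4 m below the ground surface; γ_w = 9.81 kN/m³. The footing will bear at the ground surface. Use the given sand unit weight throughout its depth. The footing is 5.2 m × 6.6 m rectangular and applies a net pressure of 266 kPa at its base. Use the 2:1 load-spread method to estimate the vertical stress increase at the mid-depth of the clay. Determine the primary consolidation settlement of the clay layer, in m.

S_c ≈ 0.364 m

Mid-depth of clay below the ground surface: z = 3.5 + 5.4/2 = 6.2 m.
Total vertical stress at mid-clay: σ_v = 18.9×3.5 + 17.9×2.7 = 114.48 kPa.
Pore pressure: u = 9.81×(6.2 − 1.4) = 47.088 kPa.
Initial effective stress: σ'_0 = σ_v − u = 114.48 − 47.088 = 67.392 kPa.
Stress increase at mid-clay by the 2:1 spreading method:
Δσ = qBL/((B+z)(L+z)) = 266×5.2×6.6/((5.2+6.2)(6.6+6.2)) = 62.562 kPa
Final effective stress: σ'_f = σ'_0 + Δσ = 67.392 + 62.562 = 129.95 kPa.
Normally consolidated clay, so the full stress increment lies on the virgin compression line:
S_c = C_c·H/(1+e₀)·log₁₀(σ'_f/σ'_0) = 0.4×5.4/(1+0.69)×log₁₀(129.95/67.392)
    = 1.2781 × 0.28517 = 0.3645 m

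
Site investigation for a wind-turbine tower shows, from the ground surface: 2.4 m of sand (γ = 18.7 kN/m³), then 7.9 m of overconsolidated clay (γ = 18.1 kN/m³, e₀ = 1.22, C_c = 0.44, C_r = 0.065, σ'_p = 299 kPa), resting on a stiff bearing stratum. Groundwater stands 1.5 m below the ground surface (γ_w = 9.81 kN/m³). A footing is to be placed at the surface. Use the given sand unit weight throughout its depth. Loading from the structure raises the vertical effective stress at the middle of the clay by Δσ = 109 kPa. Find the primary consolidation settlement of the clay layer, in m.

Mid-depth of clay below the ground surface: z = 2.4 + 7.9/2 = 6.35 m.
Total vertical stress at mid-clay: σ_v = 18.7×2.4 + 18.1×3.95 = 116.38 kPa.
Pore pressure: u = 9.81×(6.35 − 1.5) = 47.578 kPa.
Initial effective stress: σ'_0 = σ_v − u = 116.38 − 47.578 = 68.802 kPa.
Final effective stress: σ'_f = 68.802 + 109 = 177.8 kPa.
σ'_f = 177.8 ≤ σ'_p = 299 kPa, so the clay remains overconsolidated and only the recompression index applies:
S_c = C_r·H/(1+e₀)·log₁₀(σ'_f/σ'_0) = 0.065×7.9/2.22×log₁₀(177.8/68.802)
    = 0.23131 × 0.41233 = 0.09538 m

S_c ≈ 0.0954 m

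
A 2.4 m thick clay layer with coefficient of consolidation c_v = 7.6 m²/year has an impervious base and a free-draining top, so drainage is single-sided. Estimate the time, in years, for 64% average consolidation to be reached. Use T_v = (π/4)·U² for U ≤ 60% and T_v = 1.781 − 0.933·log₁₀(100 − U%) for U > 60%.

Drainage path length: H_d = H = 2.4 m (single drainage).
U > 60%: T_v = 1.781 − 0.933·log₁₀(100 − 64) = 0.32897.
t = T_v·H_d²/c_v = 0.32897×2.4²/7.6 = 0.2493 years.

t ≈ 0.249 years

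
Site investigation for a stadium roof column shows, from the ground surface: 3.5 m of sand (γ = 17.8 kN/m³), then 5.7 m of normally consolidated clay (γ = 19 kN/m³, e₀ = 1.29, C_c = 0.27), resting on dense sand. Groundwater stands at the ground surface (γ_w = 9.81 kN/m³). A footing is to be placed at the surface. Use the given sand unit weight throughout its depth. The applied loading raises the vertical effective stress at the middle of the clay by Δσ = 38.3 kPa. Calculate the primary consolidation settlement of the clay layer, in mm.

Mid-depth of clay below the ground surface: z = 3.5 + 5.7/2 = 6.35 m.
Total vertical stress at mid-clay: σ_v = 17.8×3.5 + 19×2.85 = 116.45 kPa.
Pore pressure: u = 9.81×(6.35 − 0) = 62.294 kPa.
Initial effective stress: σ'_0 = σ_v − u = 116.45 − 62.294 = 54.156 kPa.
Final effective stress: σ'_f = σ'_0 + Δσ = 54.156 + 38.3 = 92.456 kPa.
Normally consolidated clay, so the full stress increment lies on the virgin compression line:
S_c = C_c·H/(1+e₀)·log₁₀(σ'_f/σ'_0) = 0.27×5.7/(1+1.29)×log₁₀(92.456/54.156)
    = 0.67205 × 0.23229 = 0.1561 m

S_c ≈ 156 mm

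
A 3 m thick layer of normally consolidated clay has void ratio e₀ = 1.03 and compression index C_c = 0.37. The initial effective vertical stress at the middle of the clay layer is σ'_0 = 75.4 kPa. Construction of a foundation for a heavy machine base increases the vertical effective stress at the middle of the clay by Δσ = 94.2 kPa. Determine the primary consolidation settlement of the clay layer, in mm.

S_c ≈ 193 mm

Final effective stress: σ'_f = σ'_0 + Δσ = 75.4 + 94.2 = 169.6 kPa.
Normally consolidated clay, so the full stress increment lies on the virgin compression line:
S_c = C_c·H/(1+e₀)·log₁₀(σ'_f/σ'_0) = 0.37×3/(1+1.03)×log₁₀(169.6/75.4)
    = 0.5468 × 0.35205 = 0.1925 m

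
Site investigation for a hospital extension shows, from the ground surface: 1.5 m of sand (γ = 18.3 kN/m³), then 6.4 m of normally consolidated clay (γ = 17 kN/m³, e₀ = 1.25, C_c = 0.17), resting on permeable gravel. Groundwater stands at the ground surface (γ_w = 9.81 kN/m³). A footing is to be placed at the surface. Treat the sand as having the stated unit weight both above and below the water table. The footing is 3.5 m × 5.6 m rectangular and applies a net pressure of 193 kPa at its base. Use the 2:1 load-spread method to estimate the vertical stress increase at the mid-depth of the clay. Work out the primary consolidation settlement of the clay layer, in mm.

S_c ≈ 171 mm

Mid-depth of clay below the ground surface: z = 1.5 + 6.4/2 = 4.7 m.
Total vertical stress at mid-clay: σ_v = 18.3×1.5 + 17×3.2 = 81.85 kPa.
Pore pressure: u = 9.81×(4.7 − 0) = 46.107 kPa.
Initial effective stress: σ'_0 = σ_v − u = 81.85 − 46.107 = 35.743 kPa.
Stress increase at mid-clay by the 2:1 spreading method:
Δσ = qBL/((B+z)(L+z)) = 193×3.5×5.6/((3.5+4.7)(5.6+4.7)) = 44.788 kPa
Final effective stress: σ'_f = σ'_0 + Δσ = 35.743 + 44.788 = 80.531 kPa.
Normally consolidated clay, so the full stress increment lies on the virgin compression line:
S_c = C_c·H/(1+e₀)·log₁₀(σ'_f/σ'_0) = 0.17×6.4/(1+1.25)×log₁₀(80.531/35.743)
    = 0.48356 × 0.35277 = 0.1706 m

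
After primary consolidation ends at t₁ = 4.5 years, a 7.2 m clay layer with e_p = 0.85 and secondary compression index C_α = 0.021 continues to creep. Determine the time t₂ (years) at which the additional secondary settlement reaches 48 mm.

S_s = C_α·H/(1+e_p)·log₁₀(t₂/t₁) ⇒ log₁₀(t₂/t₁) = S_s·(1+e_p)/(C_α·H).
log₁₀(t₂/t₁) = 0.048 × (1+0.85) / (0.021×7.2) = 0.5873
t₂ = t₁ × 10^0.5873 = 4.5 × 3.866 = 17.4 years

t₂ ≈ 17.4 years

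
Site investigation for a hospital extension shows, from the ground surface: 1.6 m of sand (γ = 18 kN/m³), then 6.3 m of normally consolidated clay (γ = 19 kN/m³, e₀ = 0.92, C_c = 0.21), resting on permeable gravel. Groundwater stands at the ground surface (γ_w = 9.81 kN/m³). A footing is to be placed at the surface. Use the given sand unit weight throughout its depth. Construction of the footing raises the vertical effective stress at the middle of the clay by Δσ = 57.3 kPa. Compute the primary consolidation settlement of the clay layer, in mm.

S_c ≈ 257 mm

Mid-depth of clay below the ground surface: z = 1.6 + 6.3/2 = 4.75 m.
Total vertical stress at mid-clay: σ_v = 18×1.6 + 19×3.15 = 88.65 kPa.
Pore pressure: u = 9.81×(4.75 − 0) = 46.598 kPa.
Initial effective stress: σ'_0 = σ_v − u = 88.65 − 46.598 = 42.052 kPa.
Final effective stress: σ'_f = σ'_0 + Δσ = 42.052 + 57.3 = 99.352 kPa.
Normally consolidated clay, so the full stress increment lies on the virgin compression line:
S_c = C_c·H/(1+e₀)·log₁₀(σ'_f/σ'_0) = 0.21×6.3/(1+0.92)×log₁₀(99.352/42.052)
    = 0.68906 × 0.37339 = 0.2573 m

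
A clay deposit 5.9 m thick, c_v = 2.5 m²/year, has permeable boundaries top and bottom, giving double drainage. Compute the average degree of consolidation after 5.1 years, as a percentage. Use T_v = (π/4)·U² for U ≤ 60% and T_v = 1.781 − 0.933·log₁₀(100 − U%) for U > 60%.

Drainage path length: H_d = H/2 = 2.95 m (double drainage).
T_v = c_v·t/H_d² = 2.5×5.1/2.95² = 1.4651.
T_v = 1.4651 corresponds to the U > 60% branch:
U = 1 − 10^((1.781 − T_v)/0.933)/100 = 0.9782

U ≈ 97.8 %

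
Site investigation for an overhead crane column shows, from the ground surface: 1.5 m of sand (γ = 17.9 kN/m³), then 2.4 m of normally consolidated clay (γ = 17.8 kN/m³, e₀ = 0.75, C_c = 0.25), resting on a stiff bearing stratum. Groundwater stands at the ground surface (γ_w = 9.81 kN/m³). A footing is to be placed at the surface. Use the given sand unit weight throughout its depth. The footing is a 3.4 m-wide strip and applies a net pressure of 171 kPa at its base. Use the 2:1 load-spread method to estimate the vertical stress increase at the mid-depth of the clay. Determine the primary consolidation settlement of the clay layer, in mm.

Mid-depth of clay below the ground surface: z = 1.5 + 2.4/2 = 2.7 m.
Total vertical stress at mid-clay: σ_v = 17.9×1.5 + 17.8×1.2 = 48.21 kPa.
Pore pressure: u = 9.81×(2.7 − 0) = 26.487 kPa.
Initial effective stress: σ'_0 = σ_v − u = 48.21 − 26.487 = 21.723 kPa.
Stress increase at mid-clay by the 2:1 spreading method:
Δσ = qB/(B+z) = 171×3.4/(3.4+2.7) = 95.311 kPa
Final effective stress: σ'_f = σ'_0 + Δσ = 21.723 + 95.311 = 117.03 kPa.
Normally consolidated clay, so the full stress increment lies on the virgin compression line:
S_c = C_c·H/(1+e₀)·log₁₀(σ'_f/σ'_0) = 0.25×2.4/(1+0.75)×log₁₀(117.03/21.723)
    = 0.34286 × 0.73138 = 0.2508 m

S_c ≈ 251 mm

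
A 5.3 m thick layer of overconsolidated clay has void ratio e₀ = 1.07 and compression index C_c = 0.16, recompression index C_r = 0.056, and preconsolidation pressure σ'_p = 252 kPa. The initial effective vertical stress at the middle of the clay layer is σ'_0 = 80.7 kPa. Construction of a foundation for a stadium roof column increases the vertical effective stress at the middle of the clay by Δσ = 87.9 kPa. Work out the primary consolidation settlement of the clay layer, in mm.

S_c ≈ 45.9 mm

Final effective stress: σ'_f = 80.7 + 87.9 = 168.6 kPa.
σ'_f = 168.6 ≤ σ'_p = 252 kPa, so the clay remains overconsolidated and only the recompression index applies:
S_c = C_r·H/(1+e₀)·log₁₀(σ'_f/σ'_0) = 0.056×5.3/2.07×log₁₀(168.6/80.7)
    = 0.14338 × 0.31998 = 0.04588 m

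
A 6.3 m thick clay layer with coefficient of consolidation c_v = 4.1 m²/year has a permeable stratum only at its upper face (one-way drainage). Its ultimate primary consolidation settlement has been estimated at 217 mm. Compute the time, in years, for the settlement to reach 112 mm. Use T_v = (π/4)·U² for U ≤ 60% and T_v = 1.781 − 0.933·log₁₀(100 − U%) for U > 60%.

t ≈ 2.03 years

Drainage path length: H_d = H = 6.3 m (single drainage).
U = S(t)/S_ult = 112/217 = 0.5161.
U ≤ 60%: T_v = (π/4)·U² = (π/4)×0.51613² = 0.20922.
t = T_v·H_d²/c_v = 0.20922×6.3²/4.1 = 2.025 years.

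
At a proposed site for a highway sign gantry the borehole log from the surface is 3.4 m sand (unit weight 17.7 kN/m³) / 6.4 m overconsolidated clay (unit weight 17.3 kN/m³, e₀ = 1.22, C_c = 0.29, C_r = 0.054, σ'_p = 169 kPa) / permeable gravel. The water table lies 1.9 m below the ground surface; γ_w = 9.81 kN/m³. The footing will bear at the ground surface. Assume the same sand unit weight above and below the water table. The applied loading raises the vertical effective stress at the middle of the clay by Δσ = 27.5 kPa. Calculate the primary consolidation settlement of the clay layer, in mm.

S_c ≈ 22.6 mm

Mid-depth of clay below the ground surface: z = 3.4 + 6.4/2 = 6.6 m.
Total vertical stress at mid-clay: σ_v = 17.7×3.4 + 17.3×3.2 = 115.54 kPa.
Pore pressure: u = 9.81×(6.6 − 1.9) = 46.107 kPa.
Initial effective stress: σ'_0 = σ_v − u = 115.54 − 46.107 = 69.433 kPa.
Final effective stress: σ'_f = 69.433 + 27.5 = 96.933 kPa.
σ'_f = 96.933 ≤ σ'_p = 169 kPa, so the clay remains overconsolidated and only the recompression index applies:
S_c = C_r·H/(1+e₀)·log₁₀(σ'_f/σ'_0) = 0.054×6.4/2.22×log₁₀(96.933/69.433)
    = 0.15568 × 0.14491 = 0.02256 m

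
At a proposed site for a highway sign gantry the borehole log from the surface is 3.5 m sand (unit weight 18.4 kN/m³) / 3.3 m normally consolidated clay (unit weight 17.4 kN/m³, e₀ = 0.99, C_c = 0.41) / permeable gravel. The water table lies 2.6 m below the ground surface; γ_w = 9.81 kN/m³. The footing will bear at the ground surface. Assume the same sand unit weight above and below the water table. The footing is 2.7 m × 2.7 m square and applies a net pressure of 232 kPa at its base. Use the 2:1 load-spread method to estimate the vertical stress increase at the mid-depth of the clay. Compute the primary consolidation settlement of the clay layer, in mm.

Mid-depth of clay below the ground surface: z = 3.5 + 3.3/2 = 5.15 m.
Total vertical stress at mid-clay: σ_v = 18.4×3.5 + 17.4×1.65 = 93.11 kPa.
Pore pressure: u = 9.81×(5.15 − 2.6) = 25.015 kPa.
Initial effective stress: σ'_0 = σ_v − u = 93.11 − 25.015 = 68.095 kPa.
Stress increase at mid-clay by the 2:1 spreading method:
Δσ = qBL/((B+z)(L+z)) = 232×2.7×2.7/((2.7+5.15)(2.7+5.15)) = 27.446 kPa
Final effective stress: σ'_f = σ'_0 + Δσ = 68.095 + 27.446 = 95.541 kPa.
Normally consolidated clay, so the full stress increment lies on the virgin compression line:
S_c = C_c·H/(1+e₀)·log₁₀(σ'_f/σ'_0) = 0.41×3.3/(1+0.99)×log₁₀(95.541/68.095)
    = 0.6799 × 0.14707 = 0.09999 m

S_c ≈ 100 mm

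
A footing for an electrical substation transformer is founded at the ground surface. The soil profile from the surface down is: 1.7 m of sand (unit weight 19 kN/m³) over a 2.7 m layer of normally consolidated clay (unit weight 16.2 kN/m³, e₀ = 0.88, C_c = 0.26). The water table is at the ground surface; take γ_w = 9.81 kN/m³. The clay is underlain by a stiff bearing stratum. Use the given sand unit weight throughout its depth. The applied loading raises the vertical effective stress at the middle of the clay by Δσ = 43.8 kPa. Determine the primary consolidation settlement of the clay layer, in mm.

Mid-depth of clay below the ground surface: z = 1.7 + 2.7/2 = 3.05 m.
Total vertical stress at mid-clay: σ_v = 19×1.7 + 16.2×1.35 = 54.17 kPa.
Pore pressure: u = 9.81×(3.05 − 0) = 29.921 kPa.
Initial effective stress: σ'_0 = σ_v − u = 54.17 − 29.921 = 24.249 kPa.
Final effective stress: σ'_f = σ'_0 + Δσ = 24.249 + 43.8 = 68.049 kPa.
Normally consolidated clay, so the full stress increment lies on the virgin compression line:
S_c = C_c·H/(1+e₀)·log₁₀(σ'_f/σ'_0) = 0.26×2.7/(1+0.88)×log₁₀(68.049/24.249)
    = 0.3734 × 0.44813 = 0.1673 m

S_c ≈ 167 mm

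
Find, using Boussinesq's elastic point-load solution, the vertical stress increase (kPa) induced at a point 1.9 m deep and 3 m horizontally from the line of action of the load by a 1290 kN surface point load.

Δσ_z ≈ 7.48 kPa

Boussinesq vertical stress below a point load on an elastic half-space:
Δσ_z = 3P/(2πz²) · [1 + (r/z)²]^(−5/2)
r/z = 3/1.9 = 1.5789; [1+(r/z)²]^(−5/2) = 0.043851.
Δσ_z = 3×1290/(2π×1.9²) × 0.043851 = 170.62 × 0.043851 = 7.482 kPa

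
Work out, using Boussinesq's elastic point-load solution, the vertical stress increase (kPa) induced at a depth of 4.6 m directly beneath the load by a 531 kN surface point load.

Δσ_z ≈ 12 kPa

Boussinesq vertical stress below a point load on an elastic half-space:
Δσ_z = 3P/(2πz²) · [1 + (r/z)²]^(−5/2)
r/z = 0/4.6 = 0; [1+(r/z)²]^(−5/2) = 1.
Δσ_z = 3×531/(2π×4.6²) × 1 = 11.982 × 1 = 11.98 kPa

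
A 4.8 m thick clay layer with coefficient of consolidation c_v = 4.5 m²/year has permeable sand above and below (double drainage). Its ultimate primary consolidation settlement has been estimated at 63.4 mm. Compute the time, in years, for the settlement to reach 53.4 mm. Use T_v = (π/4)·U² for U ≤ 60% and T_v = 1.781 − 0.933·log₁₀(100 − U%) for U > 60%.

t ≈ 0.849 years

Drainage path length: H_d = H/2 = 2.4 m (double drainage).
U = S(t)/S_ult = 53.4/63.4 = 0.8423.
U > 60%: T_v = 1.781 − 0.933·log₁₀(100 − 84.227) = 0.66335.
t = T_v·H_d²/c_v = 0.66335×2.4²/4.5 = 0.8491 years.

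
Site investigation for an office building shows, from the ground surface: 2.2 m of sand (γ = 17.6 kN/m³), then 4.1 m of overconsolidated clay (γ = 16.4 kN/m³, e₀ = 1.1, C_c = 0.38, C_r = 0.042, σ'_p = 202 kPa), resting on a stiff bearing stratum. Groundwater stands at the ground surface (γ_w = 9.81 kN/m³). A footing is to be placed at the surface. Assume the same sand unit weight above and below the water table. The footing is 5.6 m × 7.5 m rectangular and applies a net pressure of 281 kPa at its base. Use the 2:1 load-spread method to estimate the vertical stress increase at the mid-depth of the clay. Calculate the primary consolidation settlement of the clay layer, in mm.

Mid-depth of clay below the ground surface: z = 2.2 + 4.1/2 = 4.25 m.
Total vertical stress at mid-clay: σ_v = 17.6×2.2 + 16.4×2.05 = 72.34 kPa.
Pore pressure: u = 9.81×(4.25 − 0) = 41.693 kPa.
Initial effective stress: σ'_0 = σ_v − u = 72.34 − 41.693 = 30.647 kPa.
Stress increase at mid-clay by the 2:1 spreading method:
Δσ = qBL/((B+z)(L+z)) = 281×5.6×7.5/((5.6+4.25)(7.5+4.25)) = 101.97 kPa
Final effective stress: σ'_f = 30.647 + 101.97 = 132.62 kPa.
σ'_f = 132.62 ≤ σ'_p = 202 kPa, so the clay remains overconsolidated and only the recompression index applies:
S_c = C_r·H/(1+e₀)·log₁₀(σ'_f/σ'_0) = 0.042×4.1/2.1×log₁₀(132.62/30.647)
    = 0.082001 × 0.63622 = 0.05217 m

S_c ≈ 52.2 mm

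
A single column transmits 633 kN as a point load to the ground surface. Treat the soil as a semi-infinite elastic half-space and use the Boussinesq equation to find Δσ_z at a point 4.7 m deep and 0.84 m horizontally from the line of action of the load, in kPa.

Δσ_z ≈ 12.6 kPa

Boussinesq vertical stress below a point load on an elastic half-space:
Δσ_z = 3P/(2πz²) · [1 + (r/z)²]^(−5/2)
r/z = 0.84/4.7 = 0.17872; [1+(r/z)²]^(−5/2) = 0.9244.
Δσ_z = 3×633/(2π×4.7²) × 0.9244 = 13.682 × 0.9244 = 12.65 kPa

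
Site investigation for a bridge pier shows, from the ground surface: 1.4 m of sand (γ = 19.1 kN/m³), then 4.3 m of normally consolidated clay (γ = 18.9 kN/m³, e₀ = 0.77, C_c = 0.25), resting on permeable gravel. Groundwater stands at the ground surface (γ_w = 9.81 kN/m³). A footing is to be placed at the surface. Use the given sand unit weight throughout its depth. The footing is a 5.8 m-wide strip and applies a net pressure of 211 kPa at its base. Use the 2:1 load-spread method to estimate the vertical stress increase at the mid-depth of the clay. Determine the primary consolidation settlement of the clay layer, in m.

Mid-depth of clay below the ground surface: z = 1.4 + 4.3/2 = 3.55 m.
Total vertical stress at mid-clay: σ_v = 19.1×1.4 + 18.9×2.15 = 67.375 kPa.
Pore pressure: u = 9.81×(3.55 − 0) = 34.825 kPa.
Initial effective stress: σ'_0 = σ_v − u = 67.375 − 34.825 = 32.55 kPa.
Stress increase at mid-clay by the 2:1 spreading method:
Δσ = qB/(B+z) = 211×5.8/(5.8+3.55) = 130.89 kPa
Final effective stress: σ'_f = σ'_0 + Δσ = 32.55 + 130.89 = 163.44 kPa.
Normally consolidated clay, so the full stress increment lies on the virgin compression line:
S_c = C_c·H/(1+e₀)·log₁₀(σ'_f/σ'_0) = 0.25×4.3/(1+0.77)×log₁₀(163.44/32.55)
    = 0.60734 × 0.70081 = 0.4256 m

S_c ≈ 0.426 m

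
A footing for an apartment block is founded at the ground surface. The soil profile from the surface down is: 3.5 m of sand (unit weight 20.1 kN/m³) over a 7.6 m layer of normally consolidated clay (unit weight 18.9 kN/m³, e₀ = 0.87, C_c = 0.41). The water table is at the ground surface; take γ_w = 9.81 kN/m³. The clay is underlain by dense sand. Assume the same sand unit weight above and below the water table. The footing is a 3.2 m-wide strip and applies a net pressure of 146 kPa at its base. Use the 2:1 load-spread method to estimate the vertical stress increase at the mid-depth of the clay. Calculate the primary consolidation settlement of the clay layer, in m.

S_c ≈ 0.354 m

Mid-depth of clay below the ground surface: z = 3.5 + 7.6/2 = 7.3 m.
Total vertical stress at mid-clay: σ_v = 20.1×3.5 + 18.9×3.8 = 142.17 kPa.
Pore pressure: u = 9.81×(7.3 − 0) = 71.613 kPa.
Initial effective stress: σ'_0 = σ_v − u = 142.17 − 71.613 = 70.557 kPa.
Stress increase at mid-clay by the 2:1 spreading method:
Δσ = qB/(B+z) = 146×3.2/(3.2+7.3) = 44.495 kPa
Final effective stress: σ'_f = σ'_0 + Δσ = 70.557 + 44.495 = 115.05 kPa.
Normally consolidated clay, so the full stress increment lies on the virgin compression line:
S_c = C_c·H/(1+e₀)·log₁₀(σ'_f/σ'_0) = 0.41×7.6/(1+0.87)×log₁₀(115.05/70.557)
    = 1.6663 × 0.21235 = 0.3538 m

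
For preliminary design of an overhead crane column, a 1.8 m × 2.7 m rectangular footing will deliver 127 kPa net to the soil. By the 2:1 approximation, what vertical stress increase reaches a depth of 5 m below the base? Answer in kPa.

By the 2:1 method the load spreads at 1 horizontal : 2 vertical, so at depth z the loaded area has grown by z in each plan dimension:
Δσ = qBL/((B+z)(L+z)) = 127×1.8×2.7/((1.8+5)(2.7+5)) = 11.788 kPa

Δσ_z ≈ 11.8 kPa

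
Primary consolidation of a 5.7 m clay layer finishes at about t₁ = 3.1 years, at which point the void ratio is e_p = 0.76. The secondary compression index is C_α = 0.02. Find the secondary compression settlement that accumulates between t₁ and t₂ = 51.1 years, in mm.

S_s ≈ 78.8 mm

Secondary compression: S_s = C_α·H/(1+e_p)·log₁₀(t₂/t₁)
S_s = 0.02×5.7/(1+0.76)×log₁₀(51.1/3.1)
    = 0.06477 × 1.217 = 0.07883 m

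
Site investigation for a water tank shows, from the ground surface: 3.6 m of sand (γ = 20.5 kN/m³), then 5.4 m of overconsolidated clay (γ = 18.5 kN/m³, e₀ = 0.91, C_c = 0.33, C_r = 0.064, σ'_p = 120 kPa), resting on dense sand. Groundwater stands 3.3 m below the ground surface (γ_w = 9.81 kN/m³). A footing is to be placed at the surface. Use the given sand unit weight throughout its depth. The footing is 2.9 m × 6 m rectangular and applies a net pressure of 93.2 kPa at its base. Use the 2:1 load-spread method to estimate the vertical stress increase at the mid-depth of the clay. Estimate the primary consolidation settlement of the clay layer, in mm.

S_c ≈ 11.1 mm

Mid-depth of clay below the ground surface: z = 3.6 + 5.4/2 = 6.3 m.
Total vertical stress at mid-clay: σ_v = 20.5×3.6 + 18.5×2.7 = 123.75 kPa.
Pore pressure: u = 9.81×(6.3 − 3.3) = 29.43 kPa.
Initial effective stress: σ'_0 = σ_v − u = 123.75 − 29.43 = 94.32 kPa.
Stress increase at mid-clay by the 2:1 spreading method:
Δσ = qBL/((B+z)(L+z)) = 93.2×2.9×6/((2.9+6.3)(6+6.3)) = 14.331 kPa
Final effective stress: σ'_f = 94.32 + 14.331 = 108.65 kPa.
σ'_f = 108.65 ≤ σ'_p = 120 kPa, so the clay remains overconsolidated and only the recompression index applies:
S_c = C_r·H/(1+e₀)·log₁₀(σ'_f/σ'_0) = 0.064×5.4/1.91×log₁₀(108.65/94.32)
    = 0.18094 × 0.061426 = 0.01111 m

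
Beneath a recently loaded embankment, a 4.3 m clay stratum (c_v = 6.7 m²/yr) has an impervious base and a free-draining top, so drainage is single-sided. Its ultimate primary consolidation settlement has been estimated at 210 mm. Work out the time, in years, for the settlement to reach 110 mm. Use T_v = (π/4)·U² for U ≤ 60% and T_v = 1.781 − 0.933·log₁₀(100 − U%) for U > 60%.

t ≈ 0.595 years

Drainage path length: H_d = H = 4.3 m (single drainage).
U = S(t)/S_ult = 110/210 = 0.5238.
U ≤ 60%: T_v = (π/4)·U² = (π/4)×0.52381² = 0.21549.
t = T_v·H_d²/c_v = 0.21549×4.3²/6.7 = 0.5947 years.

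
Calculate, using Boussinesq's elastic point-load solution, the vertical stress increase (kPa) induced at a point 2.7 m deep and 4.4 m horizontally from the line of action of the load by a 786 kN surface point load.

Δσ_z ≈ 2.01 kPa

Boussinesq vertical stress below a point load on an elastic half-space:
Δσ_z = 3P/(2πz²) · [1 + (r/z)²]^(−5/2)
r/z = 4.4/2.7 = 1.6296; [1+(r/z)²]^(−5/2) = 0.039136.
Δσ_z = 3×786/(2π×2.7²) × 0.039136 = 51.48 × 0.039136 = 2.015 kPa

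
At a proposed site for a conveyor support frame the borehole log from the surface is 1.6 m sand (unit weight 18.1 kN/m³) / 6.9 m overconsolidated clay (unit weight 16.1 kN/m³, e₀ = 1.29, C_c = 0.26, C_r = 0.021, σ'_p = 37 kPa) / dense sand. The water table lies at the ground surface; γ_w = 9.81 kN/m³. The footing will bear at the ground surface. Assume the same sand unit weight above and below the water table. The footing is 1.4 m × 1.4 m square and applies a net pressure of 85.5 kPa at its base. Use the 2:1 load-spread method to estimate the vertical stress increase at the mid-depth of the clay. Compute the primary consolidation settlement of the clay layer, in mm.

S_c ≈ 19.4 mm

Mid-depth of clay below the ground surface: z = 1.6 + 6.9/2 = 5.05 m.
Total vertical stress at mid-clay: σ_v = 18.1×1.6 + 16.1×3.45 = 84.505 kPa.
Pore pressure: u = 9.81×(5.05 − 0) = 49.541 kPa.
Initial effective stress: σ'_0 = σ_v − u = 84.505 − 49.541 = 34.964 kPa.
Stress increase at mid-clay by the 2:1 spreading method:
Δσ = qBL/((B+z)(L+z)) = 85.5×1.4×1.4/((1.4+5.05)(1.4+5.05)) = 4.0281 kPa
Final effective stress: σ'_f = 34.964 + 4.0281 = 38.992 kPa.
σ'_f = 38.992 > σ'_p = 37 kPa, so the stress path crosses the preconsolidation pressure — recompression up to σ'_p, then virgin compression beyond:
S_c = H/(1+e₀)·[C_r·log₁₀(σ'_p/σ'_0) + C_c·log₁₀(σ'_f/σ'_p)]
    = 6.9/2.29 × [0.021×log₁₀(37/34.964) + 0.26×log₁₀(38.992/37)]
    = 3.0131 × [0.00051619 + 0.0059212] = 0.0194 m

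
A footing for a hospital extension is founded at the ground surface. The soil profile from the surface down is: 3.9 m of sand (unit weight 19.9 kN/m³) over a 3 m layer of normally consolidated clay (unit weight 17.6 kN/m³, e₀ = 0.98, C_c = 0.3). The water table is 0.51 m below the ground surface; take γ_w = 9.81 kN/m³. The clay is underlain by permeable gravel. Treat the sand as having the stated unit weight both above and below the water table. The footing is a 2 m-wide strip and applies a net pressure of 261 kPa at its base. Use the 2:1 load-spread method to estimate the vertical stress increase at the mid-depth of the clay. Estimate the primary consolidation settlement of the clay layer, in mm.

S_c ≈ 161 mm

Mid-depth of clay below the ground surface: z = 3.9 + 3/2 = 5.4 m.
Total vertical stress at mid-clay: σ_v = 19.9×3.9 + 17.6×1.5 = 104.01 kPa.
Pore pressure: u = 9.81×(5.4 − 0.51) = 47.971 kPa.
Initial effective stress: σ'_0 = σ_v − u = 104.01 − 47.971 = 56.039 kPa.
Stress increase at mid-clay by the 2:1 spreading method:
Δσ = qB/(B+z) = 261×2/(2+5.4) = 70.541 kPa
Final effective stress: σ'_f = σ'_0 + Δσ = 56.039 + 70.541 = 126.58 kPa.
Normally consolidated clay, so the full stress increment lies on the virgin compression line:
S_c = C_c·H/(1+e₀)·log₁₀(σ'_f/σ'_0) = 0.3×3/(1+0.98)×log₁₀(126.58/56.039)
    = 0.45455 × 0.35387 = 0.1609 m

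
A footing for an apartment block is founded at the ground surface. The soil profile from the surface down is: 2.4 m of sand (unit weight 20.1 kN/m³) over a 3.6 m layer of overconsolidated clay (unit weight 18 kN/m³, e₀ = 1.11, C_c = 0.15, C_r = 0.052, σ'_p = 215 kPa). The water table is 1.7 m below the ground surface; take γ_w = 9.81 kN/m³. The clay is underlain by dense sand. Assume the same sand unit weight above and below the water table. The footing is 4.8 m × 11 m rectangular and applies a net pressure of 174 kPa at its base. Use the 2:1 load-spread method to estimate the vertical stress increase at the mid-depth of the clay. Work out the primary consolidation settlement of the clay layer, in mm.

S_c ≈ 30.3 mm

Mid-depth of clay below the ground surface: z = 2.4 + 3.6/2 = 4.2 m.
Total vertical stress at mid-clay: σ_v = 20.1×2.4 + 18×1.8 = 80.64 kPa.
Pore pressure: u = 9.81×(4.2 − 1.7) = 24.525 kPa.
Initial effective stress: σ'_0 = σ_v − u = 80.64 − 24.525 = 56.115 kPa.
Stress increase at mid-clay by the 2:1 spreading method:
Δσ = qBL/((B+z)(L+z)) = 174×4.8×11/((4.8+4.2)(11+4.2)) = 67.158 kPa
Final effective stress: σ'_f = 56.115 + 67.158 = 123.27 kPa.
σ'_f = 123.27 ≤ σ'_p = 215 kPa, so the clay remains overconsolidated and only the recompression index applies:
S_c = C_r·H/(1+e₀)·log₁₀(σ'_f/σ'_0) = 0.052×3.6/2.11×log₁₀(123.27/56.115)
    = 0.088722 × 0.34178 = 0.03032 m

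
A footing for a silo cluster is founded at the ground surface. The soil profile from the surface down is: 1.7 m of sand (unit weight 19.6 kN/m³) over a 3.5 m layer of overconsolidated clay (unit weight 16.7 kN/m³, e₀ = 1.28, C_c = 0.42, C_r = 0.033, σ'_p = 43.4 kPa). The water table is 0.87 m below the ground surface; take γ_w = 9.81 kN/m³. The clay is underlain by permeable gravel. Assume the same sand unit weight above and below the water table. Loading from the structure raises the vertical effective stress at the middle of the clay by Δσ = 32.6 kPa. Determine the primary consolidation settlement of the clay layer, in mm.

Mid-depth of clay below the ground surface: z = 1.7 + 3.5/2 = 3.45 m.
Total vertical stress at mid-clay: σ_v = 19.6×1.7 + 16.7×1.75 = 62.545 kPa.
Pore pressure: u = 9.81×(3.45 − 0.87) = 25.31 kPa.
Initial effective stress: σ'_0 = σ_v − u = 62.545 − 25.31 = 37.235 kPa.
Final effective stress: σ'_f = 37.235 + 32.6 = 69.835 kPa.
σ'_f = 69.835 > σ'_p = 43.4 kPa, so the stress path crosses the preconsolidation pressure — recompression up to σ'_p, then virgin compression beyond:
S_c = H/(1+e₀)·[C_r·log₁₀(σ'_p/σ'_0) + C_c·log₁₀(σ'_f/σ'_p)]
    = 3.5/2.28 × [0.033×log₁₀(43.4/37.235) + 0.42×log₁₀(69.835/43.4)]
    = 1.5351 × [0.0021958 + 0.086765] = 0.1366 m

S_c ≈ 137 mm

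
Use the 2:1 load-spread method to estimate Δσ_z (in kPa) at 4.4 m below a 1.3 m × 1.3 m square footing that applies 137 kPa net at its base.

Δσ_z ≈ 7.13 kPa

By the 2:1 method the load spreads at 1 horizontal : 2 vertical, so at depth z the loaded area has grown by z in each plan dimension:
Δσ = qBL/((B+z)(L+z)) = 137×1.3×1.3/((1.3+4.4)(1.3+4.4)) = 7.1262 kPa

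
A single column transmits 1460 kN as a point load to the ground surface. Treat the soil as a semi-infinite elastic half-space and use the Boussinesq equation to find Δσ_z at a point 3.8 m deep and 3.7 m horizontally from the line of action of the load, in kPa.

Δσ_z ≈ 9.11 kPa

Boussinesq vertical stress below a point load on an elastic half-space:
Δσ_z = 3P/(2πz²) · [1 + (r/z)²]^(−5/2)
r/z = 3.7/3.8 = 0.97368; [1+(r/z)²]^(−5/2) = 0.1888.
Δσ_z = 3×1460/(2π×3.8²) × 0.1888 = 48.276 × 0.1888 = 9.115 kPa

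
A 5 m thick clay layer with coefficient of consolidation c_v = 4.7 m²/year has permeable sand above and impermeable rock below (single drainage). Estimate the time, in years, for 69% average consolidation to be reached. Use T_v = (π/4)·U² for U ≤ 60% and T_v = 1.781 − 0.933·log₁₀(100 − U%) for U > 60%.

Drainage path length: H_d = H = 5 m (single drainage).
U > 60%: T_v = 1.781 − 0.933·log₁₀(100 − 69) = 0.38956.
t = T_v·H_d²/c_v = 0.38956×5²/4.7 = 2.072 years.

t ≈ 2.07 years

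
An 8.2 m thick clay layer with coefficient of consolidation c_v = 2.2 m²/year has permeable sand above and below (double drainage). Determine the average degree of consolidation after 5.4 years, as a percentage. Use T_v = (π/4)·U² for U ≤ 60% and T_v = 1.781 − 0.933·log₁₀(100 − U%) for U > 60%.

Drainage path length: H_d = H/2 = 4.1 m (double drainage).
T_v = c_v·t/H_d² = 2.2×5.4/4.1² = 0.70672.
T_v = 0.70672 corresponds to the U > 60% branch:
U = 1 − 10^((1.781 − T_v)/0.933)/100 = 0.8583

U ≈ 85.8 %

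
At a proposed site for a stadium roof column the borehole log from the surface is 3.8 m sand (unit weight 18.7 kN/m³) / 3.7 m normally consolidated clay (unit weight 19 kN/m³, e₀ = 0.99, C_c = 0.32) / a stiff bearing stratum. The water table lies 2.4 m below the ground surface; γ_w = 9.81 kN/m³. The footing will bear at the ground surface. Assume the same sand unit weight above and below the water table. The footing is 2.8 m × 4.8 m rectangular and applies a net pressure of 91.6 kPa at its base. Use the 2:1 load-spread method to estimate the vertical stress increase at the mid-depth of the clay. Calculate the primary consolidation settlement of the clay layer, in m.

S_c ≈ 0.0444 m

Mid-depth of clay below the ground surface: z = 3.8 + 3.7/2 = 5.65 m.
Total vertical stress at mid-clay: σ_v = 18.7×3.8 + 19×1.85 = 106.21 kPa.
Pore pressure: u = 9.81×(5.65 − 2.4) = 31.883 kPa.
Initial effective stress: σ'_0 = σ_v − u = 106.21 − 31.883 = 74.327 kPa.
Stress increase at mid-clay by the 2:1 spreading method:
Δσ = qBL/((B+z)(L+z)) = 91.6×2.8×4.8/((2.8+5.65)(4.8+5.65)) = 13.942 kPa
Final effective stress: σ'_f = σ'_0 + Δσ = 74.327 + 13.942 = 88.269 kPa.
Normally consolidated clay, so the full stress increment lies on the virgin compression line:
S_c = C_c·H/(1+e₀)·log₁₀(σ'_f/σ'_0) = 0.32×3.7/(1+0.99)×log₁₀(88.269/74.327)
    = 0.59497 × 0.074662 = 0.04442 m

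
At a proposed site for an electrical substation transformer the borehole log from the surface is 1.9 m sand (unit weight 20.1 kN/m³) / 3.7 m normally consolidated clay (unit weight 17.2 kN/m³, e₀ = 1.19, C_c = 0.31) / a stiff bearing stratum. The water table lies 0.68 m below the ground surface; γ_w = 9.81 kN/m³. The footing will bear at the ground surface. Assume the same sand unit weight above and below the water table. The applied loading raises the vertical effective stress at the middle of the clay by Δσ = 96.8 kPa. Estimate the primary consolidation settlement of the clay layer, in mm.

S_c ≈ 280 mm

Mid-depth of clay below the ground surface: z = 1.9 + 3.7/2 = 3.75 m.
Total vertical stress at mid-clay: σ_v = 20.1×1.9 + 17.2×1.85 = 70.01 kPa.
Pore pressure: u = 9.81×(3.75 − 0.68) = 30.117 kPa.
Initial effective stress: σ'_0 = σ_v − u = 70.01 − 30.117 = 39.893 kPa.
Final effective stress: σ'_f = σ'_0 + Δσ = 39.893 + 96.8 = 136.69 kPa.
Normally consolidated clay, so the full stress increment lies on the virgin compression line:
S_c = C_c·H/(1+e₀)·log₁₀(σ'_f/σ'_0) = 0.31×3.7/(1+1.19)×log₁₀(136.69/39.893)
    = 0.52374 × 0.53484 = 0.2801 m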